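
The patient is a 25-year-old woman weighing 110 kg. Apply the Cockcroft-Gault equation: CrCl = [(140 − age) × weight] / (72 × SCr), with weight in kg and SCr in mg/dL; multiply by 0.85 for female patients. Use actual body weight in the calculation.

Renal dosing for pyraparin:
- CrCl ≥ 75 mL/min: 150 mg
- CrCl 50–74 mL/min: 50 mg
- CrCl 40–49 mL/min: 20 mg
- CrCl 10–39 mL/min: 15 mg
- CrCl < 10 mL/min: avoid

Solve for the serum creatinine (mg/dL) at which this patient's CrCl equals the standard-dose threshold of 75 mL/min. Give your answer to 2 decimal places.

Standard dose requires CrCl ≥ 75 mL/min.
Set (140 − 25) × 110 × 0.85 / (72 × SCr) = 75
SCr = (140 − 25) × 110 × 0.85 / (72 × 75) = 1.991 mg/dL

1.99 mg/dL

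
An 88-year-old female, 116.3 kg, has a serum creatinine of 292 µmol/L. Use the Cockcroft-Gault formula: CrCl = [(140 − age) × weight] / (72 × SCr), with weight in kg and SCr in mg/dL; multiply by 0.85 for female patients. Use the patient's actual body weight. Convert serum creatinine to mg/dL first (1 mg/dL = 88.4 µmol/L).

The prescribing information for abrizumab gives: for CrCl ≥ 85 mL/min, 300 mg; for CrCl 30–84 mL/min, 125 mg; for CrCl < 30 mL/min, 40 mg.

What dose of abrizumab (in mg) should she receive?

SCr = 292 / 88.4 = 3.303 mg/dL
CrCl = (140 − 88) × 116.3 / (72 × 3.303) × 0.85 = 6047.6 / 237.82 × 0.85 ≈ 21.6 mL/min
CrCl ≈ 22 mL/min → bracket < 30 mL/min.
Dose for this bracket: 40 mg.

40 mg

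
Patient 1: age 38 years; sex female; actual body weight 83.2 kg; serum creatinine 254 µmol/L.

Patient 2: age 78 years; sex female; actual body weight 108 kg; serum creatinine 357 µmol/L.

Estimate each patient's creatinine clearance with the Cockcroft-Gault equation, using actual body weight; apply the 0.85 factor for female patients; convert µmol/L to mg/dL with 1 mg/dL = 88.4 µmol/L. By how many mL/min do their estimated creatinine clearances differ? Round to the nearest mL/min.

Patient 1: SCr = 254 / 88.4 = 2.873 mg/dL
Patient 1: CrCl = (140 − 38) × 83.2 / (72 × 2.873) × 0.85 = 8486.4 / 206.86 × 0.85 ≈ 34.9 mL/min
Patient 2: SCr = 357 / 88.4 = 4.038 mg/dL
Patient 2: CrCl = (140 − 78) × 108 / (72 × 4.038) × 0.85 = 6696.0 / 290.74 × 0.85 ≈ 19.6 mL/min
|34.9 − 19.6| = 15.3 mL/min

15 mL/min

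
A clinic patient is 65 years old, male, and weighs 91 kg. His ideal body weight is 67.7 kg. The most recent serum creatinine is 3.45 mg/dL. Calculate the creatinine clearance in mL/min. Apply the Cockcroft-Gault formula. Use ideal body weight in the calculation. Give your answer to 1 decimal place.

20.4 mL/min

CrCl = (140 − 65) × 67.7 / (72 × 3.45) = 5077.5 / 248.40 ≈ 20.4 mL/min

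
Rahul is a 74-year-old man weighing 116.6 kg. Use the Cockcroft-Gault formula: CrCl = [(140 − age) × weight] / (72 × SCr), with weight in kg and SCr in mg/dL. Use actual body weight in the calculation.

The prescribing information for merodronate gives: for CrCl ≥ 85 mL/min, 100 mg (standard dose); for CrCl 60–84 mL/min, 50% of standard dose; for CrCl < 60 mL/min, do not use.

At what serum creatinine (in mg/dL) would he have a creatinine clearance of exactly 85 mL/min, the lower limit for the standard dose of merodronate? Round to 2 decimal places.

1.26 mg/dL

Standard dose requires CrCl ≥ 85 mL/min.
Set (140 − 74) × 116.6 / (72 × SCr) = 85
SCr = (140 − 74) × 116.6 / (72 × 85) = 1.257 mg/dL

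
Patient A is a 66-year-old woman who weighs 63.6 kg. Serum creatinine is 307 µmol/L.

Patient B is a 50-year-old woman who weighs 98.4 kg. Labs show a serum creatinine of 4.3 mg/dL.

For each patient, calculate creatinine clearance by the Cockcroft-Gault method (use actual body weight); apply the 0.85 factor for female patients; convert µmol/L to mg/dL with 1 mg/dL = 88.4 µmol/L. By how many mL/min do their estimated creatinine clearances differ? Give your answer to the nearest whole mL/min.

8 mL/min

Patient A: SCr = 307 / 88.4 = 3.473 mg/dL
Patient A: CrCl = (140 − 66) × 63.6 / (72 × 3.473) × 0.85 = 4706.4 / 250.06 × 0.85 ≈ 16.0 mL/min
Patient B: CrCl = (140 − 50) × 98.4 / (72 × 4.3) × 0.85 = 8856.0 / 309.60 × 0.85 ≈ 24.3 mL/min
|16.0 − 24.3| = 8.3 mL/min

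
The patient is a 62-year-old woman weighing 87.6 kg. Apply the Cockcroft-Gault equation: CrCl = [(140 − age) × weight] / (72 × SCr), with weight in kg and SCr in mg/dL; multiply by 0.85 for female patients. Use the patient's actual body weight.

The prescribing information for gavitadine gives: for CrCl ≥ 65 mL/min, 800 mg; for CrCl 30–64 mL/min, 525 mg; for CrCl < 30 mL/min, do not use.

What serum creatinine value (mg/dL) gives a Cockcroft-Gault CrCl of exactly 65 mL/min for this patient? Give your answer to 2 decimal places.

1.24 mg/dL

Standard dose requires CrCl ≥ 65 mL/min.
Set (140 − 62) × 87.6 × 0.85 / (72 × SCr) = 65
SCr = (140 − 62) × 87.6 × 0.85 / (72 × 65) = 1.241 mg/dL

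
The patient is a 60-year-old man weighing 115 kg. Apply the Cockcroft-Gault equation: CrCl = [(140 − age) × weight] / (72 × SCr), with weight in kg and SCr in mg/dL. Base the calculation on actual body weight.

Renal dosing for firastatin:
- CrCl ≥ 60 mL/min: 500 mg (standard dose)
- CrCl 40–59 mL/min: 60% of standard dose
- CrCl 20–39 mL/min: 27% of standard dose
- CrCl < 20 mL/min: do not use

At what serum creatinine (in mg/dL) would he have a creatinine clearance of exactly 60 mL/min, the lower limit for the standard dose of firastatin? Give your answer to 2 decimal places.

Standard dose requires CrCl ≥ 60 mL/min.
Set (140 − 60) × 115 / (72 × SCr) = 60
SCr = (140 − 60) × 115 / (72 × 60) = 2.130 mg/dL

2.13 mg/dL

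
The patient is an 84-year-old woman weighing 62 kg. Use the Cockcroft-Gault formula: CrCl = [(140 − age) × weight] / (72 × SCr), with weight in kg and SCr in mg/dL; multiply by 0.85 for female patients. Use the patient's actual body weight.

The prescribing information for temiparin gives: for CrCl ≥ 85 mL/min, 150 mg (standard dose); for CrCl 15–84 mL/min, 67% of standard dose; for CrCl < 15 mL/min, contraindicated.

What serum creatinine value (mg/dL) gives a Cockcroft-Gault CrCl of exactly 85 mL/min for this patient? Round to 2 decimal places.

0.48 mg/dL

Standard dose requires CrCl ≥ 85 mL/min.
Set (140 − 84) × 62 × 0.85 / (72 × SCr) = 85
SCr = (140 − 84) × 62 × 0.85 / (72 × 85) = 0.482 mg/dL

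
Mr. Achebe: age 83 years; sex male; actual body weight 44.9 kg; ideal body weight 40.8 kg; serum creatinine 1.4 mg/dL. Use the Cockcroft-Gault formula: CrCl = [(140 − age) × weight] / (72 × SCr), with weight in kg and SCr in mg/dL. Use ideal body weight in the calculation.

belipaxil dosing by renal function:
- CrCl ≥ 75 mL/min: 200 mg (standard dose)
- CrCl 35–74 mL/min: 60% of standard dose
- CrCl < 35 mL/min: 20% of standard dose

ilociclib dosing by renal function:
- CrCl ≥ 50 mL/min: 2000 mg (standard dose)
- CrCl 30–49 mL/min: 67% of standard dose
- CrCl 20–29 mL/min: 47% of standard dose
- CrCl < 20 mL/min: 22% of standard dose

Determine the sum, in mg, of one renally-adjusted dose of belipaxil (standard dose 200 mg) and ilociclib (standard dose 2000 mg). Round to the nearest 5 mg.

CrCl = (140 − 83) × 40.8 / (72 × 1.4) = 2325.6 / 100.80 ≈ 23.1 mL/min
CrCl ≈ 23 mL/min.
belipaxil: < 35 mL/min → 20% of 200 mg = 40 mg.
ilociclib: 20–29 mL/min → 47% of 2000 mg = 940 mg.
Total = 40 + 940 = 980 mg.

980 mg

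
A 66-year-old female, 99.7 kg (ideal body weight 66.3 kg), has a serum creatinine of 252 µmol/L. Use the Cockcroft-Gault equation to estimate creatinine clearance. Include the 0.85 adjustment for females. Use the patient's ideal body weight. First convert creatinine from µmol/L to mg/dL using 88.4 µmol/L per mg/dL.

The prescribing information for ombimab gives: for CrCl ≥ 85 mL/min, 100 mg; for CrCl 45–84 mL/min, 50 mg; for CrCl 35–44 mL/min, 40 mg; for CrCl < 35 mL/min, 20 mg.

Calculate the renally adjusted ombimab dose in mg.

20 mg

SCr = 252 / 88.4 = 2.851 mg/dL
CrCl = (140 − 66) × 66.3 / (72 × 2.851) × 0.85 = 4906.2 / 205.27 × 0.85 ≈ 20.3 mL/min
CrCl ≈ 20 mL/min → bracket < 35 mL/min.
Dose for this bracket: 20 mg.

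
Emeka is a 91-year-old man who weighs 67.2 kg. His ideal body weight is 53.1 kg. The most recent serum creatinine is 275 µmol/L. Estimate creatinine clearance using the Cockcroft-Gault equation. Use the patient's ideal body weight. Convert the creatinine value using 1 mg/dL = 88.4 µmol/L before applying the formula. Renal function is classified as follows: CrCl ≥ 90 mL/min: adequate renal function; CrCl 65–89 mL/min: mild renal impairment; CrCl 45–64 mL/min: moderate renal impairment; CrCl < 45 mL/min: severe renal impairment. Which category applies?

severe renal impairment

SCr = 275 / 88.4 = 3.111 mg/dL
CrCl = (140 − 91) × 53.1 / (72 × 3.111) = 2601.9 / 223.99 ≈ 11.6 mL/min
12 mL/min falls in the 'severe renal impairment' range.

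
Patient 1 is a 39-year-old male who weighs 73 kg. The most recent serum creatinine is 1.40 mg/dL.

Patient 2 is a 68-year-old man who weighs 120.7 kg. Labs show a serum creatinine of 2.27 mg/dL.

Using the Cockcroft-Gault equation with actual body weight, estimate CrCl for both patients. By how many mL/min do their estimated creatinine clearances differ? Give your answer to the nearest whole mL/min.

20 mL/min

Patient 1: CrCl = (140 − 39) × 73 / (72 × 1.4) = 7373.0 / 100.80 ≈ 73.1 mL/min
Patient 2: CrCl = (140 − 68) × 120.7 / (72 × 2.27) = 8690.4 / 163.44 ≈ 53.2 mL/min
|73.1 − 53.2| = 19.9 mL/min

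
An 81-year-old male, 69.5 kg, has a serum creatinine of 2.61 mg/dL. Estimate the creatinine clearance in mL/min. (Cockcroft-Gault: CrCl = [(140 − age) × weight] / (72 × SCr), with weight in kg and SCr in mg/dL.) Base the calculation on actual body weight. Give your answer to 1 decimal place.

21.8 mL/min

CrCl = (140 − 81) × 69.5 / (72 × 2.61) = 4100.5 / 187.92 ≈ 21.8 mL/min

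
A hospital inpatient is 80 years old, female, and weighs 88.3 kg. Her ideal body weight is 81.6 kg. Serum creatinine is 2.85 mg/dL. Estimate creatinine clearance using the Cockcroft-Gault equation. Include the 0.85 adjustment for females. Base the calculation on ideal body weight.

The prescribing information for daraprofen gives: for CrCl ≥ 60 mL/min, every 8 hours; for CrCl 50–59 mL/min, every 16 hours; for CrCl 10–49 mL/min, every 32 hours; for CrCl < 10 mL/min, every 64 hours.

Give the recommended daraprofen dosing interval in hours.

CrCl = (140 − 80) × 81.6 / (72 × 2.85) × 0.85 = 4896.0 / 205.20 × 0.85 ≈ 20.3 mL/min
CrCl ≈ 20 mL/min → bracket 10–49 mL/min → every 32 hours.

every 32 hours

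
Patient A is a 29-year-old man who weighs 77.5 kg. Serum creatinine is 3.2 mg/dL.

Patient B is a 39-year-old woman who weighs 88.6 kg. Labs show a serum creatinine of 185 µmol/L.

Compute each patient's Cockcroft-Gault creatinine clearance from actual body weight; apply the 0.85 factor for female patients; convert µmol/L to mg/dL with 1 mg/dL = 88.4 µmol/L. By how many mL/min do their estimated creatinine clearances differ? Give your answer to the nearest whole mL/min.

13 mL/min

Patient A: CrCl = (140 − 29) × 77.5 / (72 × 3.2) = 8602.5 / 230.40 ≈ 37.3 mL/min
Patient B: SCr = 185 / 88.4 = 2.093 mg/dL
Patient B: CrCl = (140 − 39) × 88.6 / (72 × 2.093) × 0.85 = 8948.6 / 150.70 × 0.85 ≈ 50.5 mL/min
|37.3 − 50.5| = 13.2 mL/min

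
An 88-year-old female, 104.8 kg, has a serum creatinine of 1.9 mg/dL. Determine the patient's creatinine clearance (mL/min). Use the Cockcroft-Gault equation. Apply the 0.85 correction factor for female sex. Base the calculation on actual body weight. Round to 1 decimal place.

CrCl = (140 − 88) × 104.8 / (72 × 1.9) × 0.85 = 5449.6 / 136.80 × 0.85 ≈ 33.9 mL/min

33.9 mL/min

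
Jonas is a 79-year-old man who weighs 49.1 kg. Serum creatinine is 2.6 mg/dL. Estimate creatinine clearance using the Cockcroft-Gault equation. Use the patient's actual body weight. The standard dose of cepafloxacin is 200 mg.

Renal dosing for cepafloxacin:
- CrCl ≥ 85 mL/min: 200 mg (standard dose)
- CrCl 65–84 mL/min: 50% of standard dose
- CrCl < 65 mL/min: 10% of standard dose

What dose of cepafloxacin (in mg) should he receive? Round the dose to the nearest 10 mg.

CrCl = (140 − 79) × 49.1 / (72 × 2.6) = 2995.1 / 187.20 ≈ 16.0 mL/min
CrCl ≈ 16 mL/min → bracket < 65 mL/min.
10% of 200 mg = 20 mg

20 mg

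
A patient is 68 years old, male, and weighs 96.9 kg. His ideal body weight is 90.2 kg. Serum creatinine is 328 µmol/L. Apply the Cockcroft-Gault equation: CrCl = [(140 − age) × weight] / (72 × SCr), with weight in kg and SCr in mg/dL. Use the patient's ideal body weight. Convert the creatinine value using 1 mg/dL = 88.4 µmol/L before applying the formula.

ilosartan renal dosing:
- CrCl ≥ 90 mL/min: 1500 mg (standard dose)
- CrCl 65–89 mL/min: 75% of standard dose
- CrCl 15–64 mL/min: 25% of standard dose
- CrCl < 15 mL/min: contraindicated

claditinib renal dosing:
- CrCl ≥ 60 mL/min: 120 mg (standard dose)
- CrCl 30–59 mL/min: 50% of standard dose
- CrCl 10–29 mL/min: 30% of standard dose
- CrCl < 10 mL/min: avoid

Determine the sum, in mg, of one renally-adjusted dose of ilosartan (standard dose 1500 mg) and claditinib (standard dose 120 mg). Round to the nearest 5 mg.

410 mg

SCr = 328 / 88.4 = 3.71 mg/dL
CrCl = (140 − 68) × 90.2 / (72 × 3.71) = 6494.4 / 267.12 ≈ 24.3 mL/min
CrCl ≈ 24 mL/min.
ilosartan: 15–64 mL/min → 25% of 1500 mg = 375 mg.
claditinib: 10–29 mL/min → 30% of 120 mg = 36 mg.
Total = 375 + 36 = 411 mg.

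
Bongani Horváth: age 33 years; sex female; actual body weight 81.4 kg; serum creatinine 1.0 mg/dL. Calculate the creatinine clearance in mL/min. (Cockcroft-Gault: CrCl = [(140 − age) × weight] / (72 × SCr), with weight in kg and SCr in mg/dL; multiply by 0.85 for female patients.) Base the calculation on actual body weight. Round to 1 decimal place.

CrCl = (140 − 33) × 81.4 / (72 × 1) × 0.85 = 8709.8 / 72.00 × 0.85 ≈ 102.8 mL/min

102.8 mL/min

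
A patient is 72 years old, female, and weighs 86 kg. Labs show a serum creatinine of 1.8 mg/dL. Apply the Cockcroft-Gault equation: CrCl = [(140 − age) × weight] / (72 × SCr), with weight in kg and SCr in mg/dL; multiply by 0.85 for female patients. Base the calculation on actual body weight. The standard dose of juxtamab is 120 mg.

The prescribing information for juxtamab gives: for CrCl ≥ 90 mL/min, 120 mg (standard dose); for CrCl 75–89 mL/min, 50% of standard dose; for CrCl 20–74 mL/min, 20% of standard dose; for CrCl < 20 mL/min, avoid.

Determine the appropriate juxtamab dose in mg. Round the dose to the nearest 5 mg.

CrCl = (140 − 72) × 86 / (72 × 1.8) × 0.85 = 5848.0 / 129.60 × 0.85 ≈ 38.4 mL/min
CrCl ≈ 38 mL/min → bracket 20–74 mL/min.
20% of 120 mg = 24 mg → 25 mg

25 mg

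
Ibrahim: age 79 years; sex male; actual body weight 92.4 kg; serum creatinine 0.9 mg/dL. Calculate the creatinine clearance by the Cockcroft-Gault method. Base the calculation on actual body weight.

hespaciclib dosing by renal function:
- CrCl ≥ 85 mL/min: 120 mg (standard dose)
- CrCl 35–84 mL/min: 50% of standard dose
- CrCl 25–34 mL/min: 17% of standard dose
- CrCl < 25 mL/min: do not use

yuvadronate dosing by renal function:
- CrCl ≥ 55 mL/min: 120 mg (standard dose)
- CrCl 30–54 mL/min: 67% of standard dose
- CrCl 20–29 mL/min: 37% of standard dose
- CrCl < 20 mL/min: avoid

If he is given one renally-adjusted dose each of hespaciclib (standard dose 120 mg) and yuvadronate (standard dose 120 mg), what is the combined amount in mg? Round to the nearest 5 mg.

240 mg

CrCl = (140 − 79) × 92.4 / (72 × 0.9) = 5636.4 / 64.80 ≈ 87.0 mL/min
CrCl ≈ 87 mL/min.
hespaciclib: ≥ 85 mL/min → 100% of 120 mg = 120 mg.
yuvadronate: ≥ 55 mL/min → 100% of 120 mg = 120 mg.
Total = 120 + 120 = 240 mg.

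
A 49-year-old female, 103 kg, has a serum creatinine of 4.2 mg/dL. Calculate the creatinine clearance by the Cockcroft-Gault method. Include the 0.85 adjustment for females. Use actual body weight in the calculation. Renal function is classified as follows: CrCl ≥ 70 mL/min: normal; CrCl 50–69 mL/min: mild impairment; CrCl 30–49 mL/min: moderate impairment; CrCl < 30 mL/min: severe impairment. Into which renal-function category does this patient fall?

severe impairment

CrCl = (140 − 49) × 103 / (72 × 4.2) × 0.85 = 9373.0 / 302.40 × 0.85 ≈ 26.3 mL/min
26 mL/min falls in the 'severe impairment' range.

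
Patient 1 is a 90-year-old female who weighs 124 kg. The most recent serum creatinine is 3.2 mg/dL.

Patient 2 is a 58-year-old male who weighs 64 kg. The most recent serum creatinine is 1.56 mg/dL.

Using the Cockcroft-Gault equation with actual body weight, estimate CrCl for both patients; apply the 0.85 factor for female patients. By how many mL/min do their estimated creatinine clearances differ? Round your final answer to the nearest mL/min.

24 mL/min

Patient 1: CrCl = (140 − 90) × 124 / (72 × 3.2) × 0.85 = 6200.0 / 230.40 × 0.85 ≈ 22.9 mL/min
Patient 2: CrCl = (140 − 58) × 64 / (72 × 1.56) = 5248.0 / 112.32 ≈ 46.7 mL/min
|22.9 − 46.7| = 23.8 mL/min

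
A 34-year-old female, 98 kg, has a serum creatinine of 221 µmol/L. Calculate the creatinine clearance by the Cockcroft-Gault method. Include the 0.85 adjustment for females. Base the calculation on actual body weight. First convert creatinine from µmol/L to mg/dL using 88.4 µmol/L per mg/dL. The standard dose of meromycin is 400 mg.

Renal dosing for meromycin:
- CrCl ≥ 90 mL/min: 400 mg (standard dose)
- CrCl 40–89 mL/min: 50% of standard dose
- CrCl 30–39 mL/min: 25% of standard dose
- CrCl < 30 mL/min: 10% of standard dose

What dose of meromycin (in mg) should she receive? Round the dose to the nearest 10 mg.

SCr = 221 / 88.4 = 2.5 mg/dL
CrCl = (140 − 34) × 98 / (72 × 2.5) × 0.85 = 10388.0 / 180.00 × 0.85 ≈ 49.1 mL/min
CrCl ≈ 49 mL/min → bracket 40–89 mL/min.
50% of 400 mg = 200 mg

200 mg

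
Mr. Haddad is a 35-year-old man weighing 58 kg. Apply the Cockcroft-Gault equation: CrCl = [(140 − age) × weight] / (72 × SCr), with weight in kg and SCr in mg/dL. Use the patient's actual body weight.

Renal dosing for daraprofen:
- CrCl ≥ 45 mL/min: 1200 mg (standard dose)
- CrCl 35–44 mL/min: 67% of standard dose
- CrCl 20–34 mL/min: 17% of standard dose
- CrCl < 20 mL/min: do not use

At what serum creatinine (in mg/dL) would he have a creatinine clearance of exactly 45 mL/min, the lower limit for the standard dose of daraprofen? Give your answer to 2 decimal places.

Standard dose requires CrCl ≥ 45 mL/min.
Set (140 − 35) × 58 / (72 × SCr) = 45
SCr = (140 − 35) × 58 / (72 × 45) = 1.880 mg/dL

1.88 mg/dL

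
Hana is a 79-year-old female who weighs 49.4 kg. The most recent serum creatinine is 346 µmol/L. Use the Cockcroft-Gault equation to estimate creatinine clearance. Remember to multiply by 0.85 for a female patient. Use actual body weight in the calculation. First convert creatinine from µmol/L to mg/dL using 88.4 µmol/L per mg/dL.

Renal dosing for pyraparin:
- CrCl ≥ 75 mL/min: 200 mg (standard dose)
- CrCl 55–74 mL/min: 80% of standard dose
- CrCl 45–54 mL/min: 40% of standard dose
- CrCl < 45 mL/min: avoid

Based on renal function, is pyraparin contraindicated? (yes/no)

SCr = 346 / 88.4 = 3.914 mg/dL
CrCl = (140 − 79) × 49.4 / (72 × 3.914) × 0.85 = 3013.4 / 281.81 × 0.85 ≈ 9.1 mL/min
CrCl ≈ 9 mL/min, which is < 45 mL/min.

yes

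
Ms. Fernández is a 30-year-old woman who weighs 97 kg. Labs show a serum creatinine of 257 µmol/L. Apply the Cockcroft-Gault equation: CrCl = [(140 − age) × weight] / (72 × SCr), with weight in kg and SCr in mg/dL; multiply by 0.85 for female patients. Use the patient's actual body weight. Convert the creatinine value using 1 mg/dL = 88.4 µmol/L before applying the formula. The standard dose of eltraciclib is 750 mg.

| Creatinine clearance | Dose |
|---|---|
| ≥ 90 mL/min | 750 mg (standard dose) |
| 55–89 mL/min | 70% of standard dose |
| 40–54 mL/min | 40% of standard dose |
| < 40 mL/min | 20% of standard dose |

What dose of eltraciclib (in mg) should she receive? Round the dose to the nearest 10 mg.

300 mg

SCr = 257 / 88.4 = 2.907 mg/dL
CrCl = (140 − 30) × 97 / (72 × 2.907) × 0.85 = 10670.0 / 209.30 × 0.85 ≈ 43.3 mL/min
CrCl ≈ 43 mL/min → bracket 40–54 mL/min.
40% of 750 mg = 300 mg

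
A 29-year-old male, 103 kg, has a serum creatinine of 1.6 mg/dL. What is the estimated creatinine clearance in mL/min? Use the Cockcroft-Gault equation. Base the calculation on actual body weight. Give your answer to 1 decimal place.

CrCl = (140 − 29) × 103 / (72 × 1.6) = 11433.0 / 115.20 ≈ 99.2 mL/min

99.2 mL/min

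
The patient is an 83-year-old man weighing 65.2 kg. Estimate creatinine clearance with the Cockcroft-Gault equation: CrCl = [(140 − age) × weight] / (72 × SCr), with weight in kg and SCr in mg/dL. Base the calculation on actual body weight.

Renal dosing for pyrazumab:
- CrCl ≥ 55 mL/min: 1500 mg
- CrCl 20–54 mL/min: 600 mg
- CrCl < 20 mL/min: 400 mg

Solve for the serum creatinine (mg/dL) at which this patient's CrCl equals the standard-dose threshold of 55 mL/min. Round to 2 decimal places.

0.94 mg/dL

Standard dose requires CrCl ≥ 55 mL/min.
Set (140 − 83) × 65.2 / (72 × SCr) = 55
SCr = (140 − 83) × 65.2 / (72 × 55) = 0.938 mg/dL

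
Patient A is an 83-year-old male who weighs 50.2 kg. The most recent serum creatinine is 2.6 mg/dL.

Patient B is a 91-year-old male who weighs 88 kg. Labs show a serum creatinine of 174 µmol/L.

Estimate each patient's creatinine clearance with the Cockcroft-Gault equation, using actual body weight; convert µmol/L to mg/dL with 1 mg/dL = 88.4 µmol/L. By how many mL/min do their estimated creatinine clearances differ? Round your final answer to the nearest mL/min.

15 mL/min

Patient A: CrCl = (140 − 83) × 50.2 / (72 × 2.6) = 2861.4 / 187.20 ≈ 15.3 mL/min
Patient B: SCr = 174 / 88.4 = 1.968 mg/dL
Patient B: CrCl = (140 − 91) × 88 / (72 × 1.968) = 4312.0 / 141.70 ≈ 30.4 mL/min
|15.3 − 30.4| = 15.1 mL/min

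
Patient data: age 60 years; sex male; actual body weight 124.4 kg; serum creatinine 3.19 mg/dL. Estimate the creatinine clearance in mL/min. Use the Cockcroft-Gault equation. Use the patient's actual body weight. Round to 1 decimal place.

CrCl = (140 − 60) × 124.4 / (72 × 3.19) = 9952.0 / 229.68 ≈ 43.3 mL/min

43.3 mL/min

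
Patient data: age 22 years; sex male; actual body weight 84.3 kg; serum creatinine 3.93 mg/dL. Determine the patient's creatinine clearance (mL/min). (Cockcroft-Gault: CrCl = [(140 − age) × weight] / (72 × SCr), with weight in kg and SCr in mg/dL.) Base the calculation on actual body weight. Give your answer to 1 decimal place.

CrCl = (140 − 22) × 84.3 / (72 × 3.93) = 9947.4 / 282.96 ≈ 35.2 mL/min

35.2 mL/min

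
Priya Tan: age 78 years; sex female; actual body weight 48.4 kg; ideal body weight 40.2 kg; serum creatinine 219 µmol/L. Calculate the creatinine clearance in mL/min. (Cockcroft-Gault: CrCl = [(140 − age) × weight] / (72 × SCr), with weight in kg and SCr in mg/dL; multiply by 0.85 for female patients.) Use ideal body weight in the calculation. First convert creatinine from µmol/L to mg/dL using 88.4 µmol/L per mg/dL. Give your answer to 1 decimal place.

11.9 mL/min

SCr = 219 / 88.4 = 2.477 mg/dL
CrCl = (140 − 78) × 40.2 / (72 × 2.477) × 0.85 = 2492.4 / 178.34 × 0.85 ≈ 11.9 mL/min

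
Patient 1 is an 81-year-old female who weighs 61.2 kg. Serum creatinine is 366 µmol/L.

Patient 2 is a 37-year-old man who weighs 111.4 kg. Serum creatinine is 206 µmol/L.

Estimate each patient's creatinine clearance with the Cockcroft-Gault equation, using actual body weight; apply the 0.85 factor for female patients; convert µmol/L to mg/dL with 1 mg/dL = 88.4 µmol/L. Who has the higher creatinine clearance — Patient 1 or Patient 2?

Patient 2

Patient 1: SCr = 366 / 88.4 = 4.14 mg/dL
Patient 1: CrCl = (140 − 81) × 61.2 / (72 × 4.14) × 0.85 = 3610.8 / 298.08 × 0.85 ≈ 10.3 mL/min
Patient 2: SCr = 206 / 88.4 = 2.33 mg/dL
Patient 2: CrCl = (140 − 37) × 111.4 / (72 × 2.33) = 11474.2 / 167.76 ≈ 68.4 mL/min
10.3 vs 68.4 mL/min → Patient 2 is higher.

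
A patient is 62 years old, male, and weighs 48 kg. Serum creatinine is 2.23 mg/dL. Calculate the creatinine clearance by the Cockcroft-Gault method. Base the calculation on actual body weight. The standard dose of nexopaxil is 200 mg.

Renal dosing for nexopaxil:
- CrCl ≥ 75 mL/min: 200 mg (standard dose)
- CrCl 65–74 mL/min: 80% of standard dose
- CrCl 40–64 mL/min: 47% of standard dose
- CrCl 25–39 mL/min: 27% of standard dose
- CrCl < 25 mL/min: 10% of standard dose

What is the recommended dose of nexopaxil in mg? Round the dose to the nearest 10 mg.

20 mg

CrCl = (140 − 62) × 48 / (72 × 2.23) = 3744.0 / 160.56 ≈ 23.3 mL/min
CrCl ≈ 23 mL/min → bracket < 25 mL/min.
10% of 200 mg = 20 mg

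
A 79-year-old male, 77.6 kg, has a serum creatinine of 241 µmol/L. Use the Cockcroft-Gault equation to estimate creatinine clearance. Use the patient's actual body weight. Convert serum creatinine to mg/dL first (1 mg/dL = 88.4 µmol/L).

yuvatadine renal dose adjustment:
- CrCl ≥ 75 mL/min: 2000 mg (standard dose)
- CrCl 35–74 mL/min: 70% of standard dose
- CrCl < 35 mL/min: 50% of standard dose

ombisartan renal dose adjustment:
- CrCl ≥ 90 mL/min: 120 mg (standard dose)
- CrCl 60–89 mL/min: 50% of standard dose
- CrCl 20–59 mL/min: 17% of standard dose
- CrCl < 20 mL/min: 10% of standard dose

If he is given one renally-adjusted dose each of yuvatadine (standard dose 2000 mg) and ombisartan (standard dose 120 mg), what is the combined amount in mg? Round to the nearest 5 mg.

1020 mg

SCr = 241 / 88.4 = 2.726 mg/dL
CrCl = (140 − 79) × 77.6 / (72 × 2.726) = 4733.6 / 196.27 ≈ 24.1 mL/min
CrCl ≈ 24 mL/min.
yuvatadine: < 35 mL/min → 50% of 2000 mg = 1000 mg.
ombisartan: 20–59 mL/min → 17% of 120 mg = 20.4 mg.
Total = 1000 + 20.4 = 1020.4 mg.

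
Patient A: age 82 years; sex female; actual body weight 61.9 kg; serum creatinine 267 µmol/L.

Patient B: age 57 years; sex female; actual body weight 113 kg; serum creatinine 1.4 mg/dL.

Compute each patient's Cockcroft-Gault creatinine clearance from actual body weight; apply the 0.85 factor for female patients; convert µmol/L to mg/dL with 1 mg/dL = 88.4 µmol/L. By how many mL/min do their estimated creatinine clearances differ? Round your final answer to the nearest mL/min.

65 mL/min

Patient A: SCr = 267 / 88.4 = 3.02 mg/dL
Patient A: CrCl = (140 − 82) × 61.9 / (72 × 3.02) × 0.85 = 3590.2 / 217.44 × 0.85 ≈ 14.0 mL/min
Patient B: CrCl = (140 − 57) × 113 / (72 × 1.4) × 0.85 = 9379.0 / 100.80 × 0.85 ≈ 79.1 mL/min
|14.0 − 79.1| = 65.1 mL/min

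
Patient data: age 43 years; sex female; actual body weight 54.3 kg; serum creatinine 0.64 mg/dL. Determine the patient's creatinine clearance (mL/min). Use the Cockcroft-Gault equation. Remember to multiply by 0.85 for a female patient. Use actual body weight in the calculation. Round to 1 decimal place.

97.2 mL/min

CrCl = (140 − 43) × 54.3 / (72 × 0.64) × 0.85 = 5267.1 / 46.08 × 0.85 ≈ 97.2 mL/min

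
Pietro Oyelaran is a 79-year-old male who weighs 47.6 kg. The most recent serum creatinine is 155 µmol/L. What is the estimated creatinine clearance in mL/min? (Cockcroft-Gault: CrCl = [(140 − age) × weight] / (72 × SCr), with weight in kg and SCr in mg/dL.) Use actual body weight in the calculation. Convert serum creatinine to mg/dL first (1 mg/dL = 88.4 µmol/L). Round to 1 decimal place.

23.0 mL/min

SCr = 155 / 88.4 = 1.753 mg/dL
CrCl = (140 − 79) × 47.6 / (72 × 1.753) = 2903.6 / 126.22 ≈ 23.0 mL/min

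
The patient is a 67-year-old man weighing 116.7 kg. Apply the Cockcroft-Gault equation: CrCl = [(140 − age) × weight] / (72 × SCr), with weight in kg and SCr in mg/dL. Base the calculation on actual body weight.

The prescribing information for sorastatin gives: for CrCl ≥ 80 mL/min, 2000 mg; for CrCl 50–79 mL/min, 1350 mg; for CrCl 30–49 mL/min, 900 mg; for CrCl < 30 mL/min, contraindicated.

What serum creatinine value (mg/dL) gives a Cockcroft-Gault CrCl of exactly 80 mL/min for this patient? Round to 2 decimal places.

Standard dose requires CrCl ≥ 80 mL/min.
Set (140 − 67) × 116.7 / (72 × SCr) = 80
SCr = (140 − 67) × 116.7 / (72 × 80) = 1.479 mg/dL

1.48 mg/dL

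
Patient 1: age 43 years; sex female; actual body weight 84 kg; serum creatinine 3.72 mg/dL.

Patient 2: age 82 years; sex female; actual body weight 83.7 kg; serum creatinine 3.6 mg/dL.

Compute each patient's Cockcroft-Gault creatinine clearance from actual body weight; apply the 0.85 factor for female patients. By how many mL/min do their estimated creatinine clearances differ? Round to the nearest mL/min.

Patient 1: CrCl = (140 − 43) × 84 / (72 × 3.72) × 0.85 = 8148.0 / 267.84 × 0.85 ≈ 25.9 mL/min
Patient 2: CrCl = (140 − 82) × 83.7 / (72 × 3.6) × 0.85 = 4854.6 / 259.20 × 0.85 ≈ 15.9 mL/min
|25.9 − 15.9| = 10.0 mL/min

10 mL/min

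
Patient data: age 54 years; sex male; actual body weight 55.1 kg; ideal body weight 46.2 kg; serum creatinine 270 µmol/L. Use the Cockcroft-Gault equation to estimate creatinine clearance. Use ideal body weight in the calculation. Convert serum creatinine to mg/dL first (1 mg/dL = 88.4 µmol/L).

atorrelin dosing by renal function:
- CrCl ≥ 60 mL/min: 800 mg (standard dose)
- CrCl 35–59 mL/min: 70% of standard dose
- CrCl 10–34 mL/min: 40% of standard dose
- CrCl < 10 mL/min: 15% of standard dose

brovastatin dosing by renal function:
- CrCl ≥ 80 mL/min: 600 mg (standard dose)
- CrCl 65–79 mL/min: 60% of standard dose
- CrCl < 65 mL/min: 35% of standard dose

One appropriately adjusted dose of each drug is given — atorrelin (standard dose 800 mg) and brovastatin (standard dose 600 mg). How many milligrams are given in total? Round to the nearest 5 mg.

530 mg

SCr = 270 / 88.4 = 3.054 mg/dL
CrCl = (140 − 54) × 46.2 / (72 × 3.054) = 3973.2 / 219.89 ≈ 18.1 mL/min
CrCl ≈ 18 mL/min.
atorrelin: 10–34 mL/min → 40% of 800 mg = 320 mg.
brovastatin: < 65 mL/min → 35% of 600 mg = 210 mg.
Total = 320 + 210 = 530 mg.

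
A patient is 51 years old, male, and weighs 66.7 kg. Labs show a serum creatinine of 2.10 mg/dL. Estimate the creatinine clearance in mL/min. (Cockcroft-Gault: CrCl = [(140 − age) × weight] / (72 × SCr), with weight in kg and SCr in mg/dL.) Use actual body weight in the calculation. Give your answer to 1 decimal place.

CrCl = (140 − 51) × 66.7 / (72 × 2.1) = 5936.3 / 151.20 ≈ 39.3 mL/min

39.3 mL/min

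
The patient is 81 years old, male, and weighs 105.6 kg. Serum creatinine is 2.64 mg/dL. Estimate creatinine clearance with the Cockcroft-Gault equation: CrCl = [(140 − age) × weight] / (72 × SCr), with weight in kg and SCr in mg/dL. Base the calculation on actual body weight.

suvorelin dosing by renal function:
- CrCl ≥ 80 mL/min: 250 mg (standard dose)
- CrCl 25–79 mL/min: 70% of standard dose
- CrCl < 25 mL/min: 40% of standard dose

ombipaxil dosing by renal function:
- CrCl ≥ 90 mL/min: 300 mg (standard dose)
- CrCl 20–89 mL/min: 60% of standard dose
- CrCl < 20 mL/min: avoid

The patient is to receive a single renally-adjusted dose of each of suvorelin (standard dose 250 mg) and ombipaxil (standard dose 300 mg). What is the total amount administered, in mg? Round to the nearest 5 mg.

CrCl = (140 − 81) × 105.6 / (72 × 2.64) = 6230.4 / 190.08 ≈ 32.8 mL/min
CrCl ≈ 33 mL/min.
suvorelin: 25–79 mL/min → 70% of 250 mg = 175 mg.
ombipaxil: 20–89 mL/min → 60% of 300 mg = 180 mg.
Total = 175 + 180 = 355 mg.

355 mg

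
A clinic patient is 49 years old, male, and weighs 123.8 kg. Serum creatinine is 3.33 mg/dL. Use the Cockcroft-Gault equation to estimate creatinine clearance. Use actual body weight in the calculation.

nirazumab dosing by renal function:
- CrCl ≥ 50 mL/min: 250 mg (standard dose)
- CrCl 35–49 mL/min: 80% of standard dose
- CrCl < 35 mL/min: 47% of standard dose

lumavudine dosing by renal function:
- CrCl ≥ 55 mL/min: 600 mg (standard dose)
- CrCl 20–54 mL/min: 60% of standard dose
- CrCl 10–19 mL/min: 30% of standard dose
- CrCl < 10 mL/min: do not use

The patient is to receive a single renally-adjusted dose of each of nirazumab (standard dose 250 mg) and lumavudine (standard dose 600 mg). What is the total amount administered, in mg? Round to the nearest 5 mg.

560 mg

CrCl = (140 − 49) × 123.8 / (72 × 3.33) = 11265.8 / 239.76 ≈ 47.0 mL/min
CrCl ≈ 47 mL/min.
nirazumab: 35–49 mL/min → 80% of 250 mg = 200 mg.
lumavudine: 20–54 mL/min → 60% of 600 mg = 360 mg.
Total = 200 + 360 = 560 mg.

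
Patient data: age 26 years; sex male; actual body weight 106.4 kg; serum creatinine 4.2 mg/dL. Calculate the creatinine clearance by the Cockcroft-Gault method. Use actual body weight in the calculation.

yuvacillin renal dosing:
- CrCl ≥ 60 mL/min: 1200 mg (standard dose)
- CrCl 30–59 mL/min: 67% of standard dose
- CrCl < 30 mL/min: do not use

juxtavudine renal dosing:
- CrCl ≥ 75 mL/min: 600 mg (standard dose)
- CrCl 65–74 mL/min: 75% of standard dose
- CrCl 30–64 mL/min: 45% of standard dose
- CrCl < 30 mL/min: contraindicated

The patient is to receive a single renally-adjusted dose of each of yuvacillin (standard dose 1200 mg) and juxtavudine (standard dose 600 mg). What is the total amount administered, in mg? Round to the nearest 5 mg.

CrCl = (140 − 26) × 106.4 / (72 × 4.2) = 12129.6 / 302.40 ≈ 40.1 mL/min
CrCl ≈ 40 mL/min.
yuvacillin: 30–59 mL/min → 67% of 1200 mg = 804 mg.
juxtavudine: 30–64 mL/min → 45% of 600 mg = 270 mg.
Total = 804 + 270 = 1074 mg.

1075 mg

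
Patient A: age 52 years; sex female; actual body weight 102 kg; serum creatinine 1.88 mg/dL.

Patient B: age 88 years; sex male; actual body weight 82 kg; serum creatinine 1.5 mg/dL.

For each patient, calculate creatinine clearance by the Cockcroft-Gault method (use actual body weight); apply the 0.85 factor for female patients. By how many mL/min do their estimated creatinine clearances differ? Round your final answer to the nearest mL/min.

17 mL/min

Patient A: CrCl = (140 − 52) × 102 / (72 × 1.88) × 0.85 = 8976.0 / 135.36 × 0.85 ≈ 56.4 mL/min
Patient B: CrCl = (140 − 88) × 82 / (72 × 1.5) = 4264.0 / 108.00 ≈ 39.5 mL/min
|56.4 − 39.5| = 16.9 mL/min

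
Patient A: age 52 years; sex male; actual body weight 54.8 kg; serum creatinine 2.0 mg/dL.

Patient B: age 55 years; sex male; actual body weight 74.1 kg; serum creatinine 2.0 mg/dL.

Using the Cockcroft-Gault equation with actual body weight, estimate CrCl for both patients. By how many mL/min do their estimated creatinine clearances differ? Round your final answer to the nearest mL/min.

10 mL/min

Patient A: CrCl = (140 − 52) × 54.8 / (72 × 2) = 4822.4 / 144.00 ≈ 33.5 mL/min
Patient B: CrCl = (140 − 55) × 74.1 / (72 × 2) = 6298.5 / 144.00 ≈ 43.7 mL/min
|33.5 − 43.7| = 10.2 mL/min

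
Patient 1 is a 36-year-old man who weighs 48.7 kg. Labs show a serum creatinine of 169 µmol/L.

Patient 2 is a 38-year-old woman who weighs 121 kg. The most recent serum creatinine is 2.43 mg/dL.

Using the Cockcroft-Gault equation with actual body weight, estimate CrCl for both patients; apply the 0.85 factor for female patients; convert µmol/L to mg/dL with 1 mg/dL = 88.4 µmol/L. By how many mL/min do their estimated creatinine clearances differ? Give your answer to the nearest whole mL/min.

Patient 1: SCr = 169 / 88.4 = 1.912 mg/dL
Patient 1: CrCl = (140 − 36) × 48.7 / (72 × 1.912) = 5064.8 / 137.66 ≈ 36.8 mL/min
Patient 2: CrCl = (140 − 38) × 121 / (72 × 2.43) × 0.85 = 12342.0 / 174.96 × 0.85 ≈ 60.0 mL/min
|36.8 − 60.0| = 23.2 mL/min

23 mL/min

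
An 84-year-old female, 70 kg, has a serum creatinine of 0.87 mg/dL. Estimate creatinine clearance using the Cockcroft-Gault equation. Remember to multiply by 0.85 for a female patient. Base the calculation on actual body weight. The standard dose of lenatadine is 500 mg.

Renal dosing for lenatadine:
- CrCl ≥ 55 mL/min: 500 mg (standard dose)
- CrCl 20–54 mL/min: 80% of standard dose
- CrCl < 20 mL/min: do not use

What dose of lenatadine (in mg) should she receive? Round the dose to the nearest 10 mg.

400 mg

CrCl = (140 − 84) × 70 / (72 × 0.87) × 0.85 = 3920.0 / 62.64 × 0.85 ≈ 53.2 mL/min
CrCl ≈ 53 mL/min → bracket 20–54 mL/min.
80% of 500 mg = 400 mg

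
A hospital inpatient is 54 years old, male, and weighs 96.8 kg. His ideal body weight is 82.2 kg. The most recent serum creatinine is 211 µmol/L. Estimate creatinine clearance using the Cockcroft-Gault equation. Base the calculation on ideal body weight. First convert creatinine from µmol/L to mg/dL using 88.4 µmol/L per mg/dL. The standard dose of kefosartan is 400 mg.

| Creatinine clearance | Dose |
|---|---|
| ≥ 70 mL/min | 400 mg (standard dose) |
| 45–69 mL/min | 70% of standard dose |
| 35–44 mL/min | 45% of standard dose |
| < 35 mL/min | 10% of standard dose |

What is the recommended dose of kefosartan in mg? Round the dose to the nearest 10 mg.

180 mg

SCr = 211 / 88.4 = 2.387 mg/dL
CrCl = (140 − 54) × 82.2 / (72 × 2.387) = 7069.2 / 171.86 ≈ 41.1 mL/min
CrCl ≈ 41 mL/min → bracket 35–44 mL/min.
45% of 400 mg = 180 mg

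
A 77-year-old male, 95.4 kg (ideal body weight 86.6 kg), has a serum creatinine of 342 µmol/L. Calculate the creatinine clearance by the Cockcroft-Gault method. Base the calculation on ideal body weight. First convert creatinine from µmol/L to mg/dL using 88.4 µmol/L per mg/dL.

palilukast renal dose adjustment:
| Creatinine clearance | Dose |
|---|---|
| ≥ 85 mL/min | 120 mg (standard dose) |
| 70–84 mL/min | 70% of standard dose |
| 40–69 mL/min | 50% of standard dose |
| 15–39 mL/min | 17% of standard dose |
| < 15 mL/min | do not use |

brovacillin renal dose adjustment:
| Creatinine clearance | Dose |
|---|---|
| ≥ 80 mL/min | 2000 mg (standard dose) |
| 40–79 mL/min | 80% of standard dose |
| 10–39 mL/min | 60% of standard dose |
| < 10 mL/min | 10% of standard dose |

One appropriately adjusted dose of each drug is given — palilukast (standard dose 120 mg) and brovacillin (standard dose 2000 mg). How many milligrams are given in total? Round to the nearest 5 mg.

SCr = 342 / 88.4 = 3.869 mg/dL
CrCl = (140 − 77) × 86.6 / (72 × 3.869) = 5455.8 / 278.57 ≈ 19.6 mL/min
CrCl ≈ 20 mL/min.
palilukast: 15–39 mL/min → 17% of 120 mg = 20.4 mg.
brovacillin: 10–39 mL/min → 60% of 2000 mg = 1200 mg.
Total = 20.4 + 1200 = 1220.4 mg.

1220 mg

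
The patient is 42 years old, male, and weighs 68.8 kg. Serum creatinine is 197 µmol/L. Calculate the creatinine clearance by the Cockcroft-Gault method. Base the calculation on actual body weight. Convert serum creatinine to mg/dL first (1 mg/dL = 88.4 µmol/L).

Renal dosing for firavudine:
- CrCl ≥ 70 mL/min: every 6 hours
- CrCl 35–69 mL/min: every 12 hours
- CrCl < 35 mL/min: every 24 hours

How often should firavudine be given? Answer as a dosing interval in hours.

every 12 hours

SCr = 197 / 88.4 = 2.229 mg/dL
CrCl = (140 − 42) × 68.8 / (72 × 2.229) = 6742.4 / 160.49 ≈ 42.0 mL/min
CrCl ≈ 42 mL/min → bracket 35–69 mL/min → every 12 hours.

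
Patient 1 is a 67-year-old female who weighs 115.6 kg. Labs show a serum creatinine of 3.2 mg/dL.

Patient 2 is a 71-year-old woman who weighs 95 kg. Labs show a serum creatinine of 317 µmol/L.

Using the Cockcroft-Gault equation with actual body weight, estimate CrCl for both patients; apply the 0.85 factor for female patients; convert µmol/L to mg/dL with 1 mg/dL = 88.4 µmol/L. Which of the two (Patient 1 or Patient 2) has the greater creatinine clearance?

Patient 1: CrCl = (140 − 67) × 115.6 / (72 × 3.2) × 0.85 = 8438.8 / 230.40 × 0.85 ≈ 31.1 mL/min
Patient 2: SCr = 317 / 88.4 = 3.586 mg/dL
Patient 2: CrCl = (140 − 71) × 95 / (72 × 3.586) × 0.85 = 6555.0 / 258.19 × 0.85 ≈ 21.6 mL/min
31.1 vs 21.6 mL/min → Patient 1 is higher.

Patient 1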